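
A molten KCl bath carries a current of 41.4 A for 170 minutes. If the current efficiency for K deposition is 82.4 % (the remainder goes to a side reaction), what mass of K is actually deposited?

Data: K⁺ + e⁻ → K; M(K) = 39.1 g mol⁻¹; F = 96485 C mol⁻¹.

Q = I·t = 41.40 × 10200 = 422300 C.
n(e⁻) = 422300/96485 = 4.377 mol; theoretically n(K) = 4.377/1 = 4.377 mol, m_theo = 171.1 g.
At 82.4 % efficiency, m_actual = 0.824 × 171.1 = 141 g.

141 g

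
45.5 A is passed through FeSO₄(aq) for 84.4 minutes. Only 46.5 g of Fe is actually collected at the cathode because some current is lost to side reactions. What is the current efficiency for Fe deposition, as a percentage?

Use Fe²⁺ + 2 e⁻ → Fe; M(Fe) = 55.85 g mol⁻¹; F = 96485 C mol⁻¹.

Q = I·t = 45.50 × 5064.0 = 230400 C; n(e⁻) = 230400/96485 = 2.388 mol.
Theoretical n(Fe) = n(e⁻)/2 = 1.194 mol, i.e. m_theo = 1.194 × 55.85 = 66.69 g.
Efficiency = m_actual / m_theo = 46.5 / 66.69 = 69.7 %.

69.7 %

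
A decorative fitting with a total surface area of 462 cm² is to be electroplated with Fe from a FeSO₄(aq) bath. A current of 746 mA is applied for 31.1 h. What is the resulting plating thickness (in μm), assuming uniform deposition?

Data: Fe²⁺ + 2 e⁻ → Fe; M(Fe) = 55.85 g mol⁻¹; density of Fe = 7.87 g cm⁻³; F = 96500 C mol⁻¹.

66.5 μm

Q = I·t = 0.7460 × 111960 = 83520 C; n(e⁻) = 0.8655 mol.
n(Fe) = n(e⁻)/2 = 0.4328 mol, so m = 0.4328 × 55.85 = 24.17 g.
Volume = m/ρ = 24.17 / 7.87 = 3.071 cm³.
Thickness = V/A = 3.071 / 462 = 0.00665 cm = 66.5 μm.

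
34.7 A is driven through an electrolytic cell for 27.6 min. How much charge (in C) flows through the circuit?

Q = I·t = 34.70 A × 1656.0 s = 57500 C.

57500 C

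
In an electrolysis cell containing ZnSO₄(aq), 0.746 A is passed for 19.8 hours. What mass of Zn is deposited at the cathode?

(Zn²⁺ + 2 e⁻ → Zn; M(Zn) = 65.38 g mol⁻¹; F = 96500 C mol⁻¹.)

18.0 g

Q = I·t = 0.7460 A × 71280 s = 53170 C.
n(e⁻) = Q/F = 53170 / 96500 = 0.5510 mol.
Zn²⁺ + 2 e⁻ → Zn, so n(Zn) = n(e⁻)/2 = 0.2755 mol.
m = n·M = 0.2755 × 65.38 = 18.0 g.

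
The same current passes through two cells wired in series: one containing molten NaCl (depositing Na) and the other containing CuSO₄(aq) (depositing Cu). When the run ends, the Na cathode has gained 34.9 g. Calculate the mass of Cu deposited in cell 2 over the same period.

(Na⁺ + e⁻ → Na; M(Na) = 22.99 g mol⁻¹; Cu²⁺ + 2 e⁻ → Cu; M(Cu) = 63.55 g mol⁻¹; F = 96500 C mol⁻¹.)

n(Na) = 34.9 / 22.99 = 1.518 mol.
Since Na⁺ + e⁻ → Na, n(e⁻) passed = 1 × 1.518 = 1.518 mol.
Cells in series carry the same charge, so the same 1.518 mol of electrons passes through cell 2.
Cu²⁺ + 2 e⁻ → Cu, so n(Cu) = 1.518 / 2 = 0.7590 mol.
m(Cu) = 0.7590 × 63.55 = 48.2 g.

48.2 g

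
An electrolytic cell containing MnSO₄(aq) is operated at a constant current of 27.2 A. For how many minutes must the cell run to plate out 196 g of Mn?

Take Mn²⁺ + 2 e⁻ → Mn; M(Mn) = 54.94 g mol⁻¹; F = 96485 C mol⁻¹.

422 min

n(Mn) = m/M = 196 / 54.94 = 3.568 mol.
Each Mn atom requires 2 electrons, so n(e⁻) = 2 × 3.568 = 7.135 mol.
Q = n(e⁻)·F = 7.135 × 96485 = 688400 C.
t = Q/I = 688400 / 27.20 A = 25310 s = 422 min.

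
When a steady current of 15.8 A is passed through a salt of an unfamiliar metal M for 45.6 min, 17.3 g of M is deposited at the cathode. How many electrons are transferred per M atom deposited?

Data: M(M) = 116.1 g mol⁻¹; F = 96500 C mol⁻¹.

3

Q = I·t = 15.80 A × 2736.0 s = 43230 C, so n(e⁻) = 43230/96500 = 0.4480 mol.
n(M) deposited = 17.3 / 116.1 = 0.1490 mol.
Electrons per atom = n(e⁻)/n(M) = 0.4480 / 0.1490 = 3.01 ≈ 3, so the ion is M³⁺.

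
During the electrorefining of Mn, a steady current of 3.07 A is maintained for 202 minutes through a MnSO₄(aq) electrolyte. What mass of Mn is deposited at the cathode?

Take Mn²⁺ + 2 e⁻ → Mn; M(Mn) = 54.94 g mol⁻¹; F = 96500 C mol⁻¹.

10.6 g

Q = I·t = 3.070 A × 12120 s = 37210 C.
n(e⁻) = Q/F = 37210 / 96500 = 0.3856 mol.
Mn²⁺ + 2 e⁻ → Mn, so n(Mn) = n(e⁻)/2 = 0.1928 mol.
m = n·M = 0.1928 × 54.94 = 10.6 g.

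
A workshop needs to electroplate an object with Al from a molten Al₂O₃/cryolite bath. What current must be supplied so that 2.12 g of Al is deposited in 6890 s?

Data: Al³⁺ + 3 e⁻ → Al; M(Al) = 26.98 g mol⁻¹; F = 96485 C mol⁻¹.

n(Al) = 2.12 / 26.98 = 0.07858 mol.
n(e⁻) = 3 × 0.07858 = 0.2357 mol.
Q = n(e⁻)·F = 0.2357 × 96485 = 22740 C.
I = Q/t = 22740 / 6890.0 s = 3.30 A.

3.30 A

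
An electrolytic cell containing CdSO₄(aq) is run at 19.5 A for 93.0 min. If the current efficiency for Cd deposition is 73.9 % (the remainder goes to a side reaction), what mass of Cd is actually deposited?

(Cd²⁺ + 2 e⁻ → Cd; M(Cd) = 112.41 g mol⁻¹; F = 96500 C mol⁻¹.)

Q = I·t = 19.50 × 5580.0 = 108800 C.
n(e⁻) = 108800/96500 = 1.128 mol; theoretically n(Cd) = 1.128/2 = 0.5638 mol, m_theo = 63.37 g.
At 73.9 % efficiency, m_actual = 0.739 × 63.37 = 46.8 g.

46.8 g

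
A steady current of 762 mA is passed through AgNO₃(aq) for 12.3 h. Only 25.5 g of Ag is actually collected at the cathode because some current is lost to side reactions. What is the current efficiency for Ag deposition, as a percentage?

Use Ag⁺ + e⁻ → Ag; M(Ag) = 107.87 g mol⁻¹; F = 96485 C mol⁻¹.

67.6 %

Q = I·t = 0.7620 × 44280 = 33740 C; n(e⁻) = 33740/96485 = 0.3497 mol.
Theoretical n(Ag) = n(e⁻)/1 = 0.3497 mol, i.e. m_theo = 0.3497 × 107.87 = 37.72 g.
Efficiency = m_actual / m_theo = 25.5 / 37.72 = 67.6 %.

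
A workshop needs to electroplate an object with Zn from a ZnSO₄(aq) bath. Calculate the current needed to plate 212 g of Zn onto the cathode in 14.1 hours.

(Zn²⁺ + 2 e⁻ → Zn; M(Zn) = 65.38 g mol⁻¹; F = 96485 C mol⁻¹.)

12.3 A

n(Zn) = 212 / 65.38 = 3.243 mol.
n(e⁻) = 2 × 3.243 = 6.485 mol.
Q = n(e⁻)·F = 6.485 × 96485 = 625700 C.
I = Q/t = 625700 / 50760 s = 12.3 A.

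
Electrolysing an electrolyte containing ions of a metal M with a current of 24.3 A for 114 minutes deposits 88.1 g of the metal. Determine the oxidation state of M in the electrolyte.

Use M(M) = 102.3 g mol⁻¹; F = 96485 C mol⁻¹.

+2

Q = I·t = 24.30 A × 6840.0 s = 166200 C, so n(e⁻) = 166200/96485 = 1.723 mol.
n(M) deposited = 88.1 / 102.3 = 0.8612 mol.
Electrons per atom = n(e⁻)/n(M) = 1.723 / 0.8612 = 2.00 ≈ 2, so the ion is M²⁺.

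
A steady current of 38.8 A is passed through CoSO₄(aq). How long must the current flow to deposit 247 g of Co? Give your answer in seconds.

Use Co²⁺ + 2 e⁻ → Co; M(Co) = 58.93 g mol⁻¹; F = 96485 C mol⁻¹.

20800 s

n(Co) = m/M = 247 / 58.93 = 4.191 mol.
Each Co atom requires 2 electrons, so n(e⁻) = 2 × 4.191 = 8.383 mol.
Q = n(e⁻)·F = 8.383 × 96485 = 808800 C.
t = Q/I = 808800 / 38.80 A = 20850 s.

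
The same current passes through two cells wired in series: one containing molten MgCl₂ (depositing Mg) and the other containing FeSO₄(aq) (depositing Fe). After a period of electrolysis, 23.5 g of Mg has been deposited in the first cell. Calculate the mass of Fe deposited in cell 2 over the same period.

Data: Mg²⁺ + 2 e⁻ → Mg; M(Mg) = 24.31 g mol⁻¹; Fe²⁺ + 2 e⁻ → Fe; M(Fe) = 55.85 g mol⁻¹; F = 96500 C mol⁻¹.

54.0 g

n(Mg) = 23.5 / 24.31 = 0.9667 mol.
Since Mg²⁺ + 2 e⁻ → Mg, n(e⁻) passed = 2 × 0.9667 = 1.933 mol.
Cells in series carry the same charge, so the same 1.933 mol of electrons passes through cell 2.
Fe²⁺ + 2 e⁻ → Fe, so n(Fe) = 1.933 / 2 = 0.9667 mol.
m(Fe) = 0.9667 × 55.85 = 54.0 g.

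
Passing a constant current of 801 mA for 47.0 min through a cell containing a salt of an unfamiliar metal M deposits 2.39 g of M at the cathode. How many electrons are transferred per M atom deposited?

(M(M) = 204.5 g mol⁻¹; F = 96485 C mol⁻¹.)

2

Q = I·t = 0.8010 A × 2820.0 s = 2259 C, so n(e⁻) = 2259/96485 = 0.02341 mol.
n(M) deposited = 2.39 / 204.5 = 0.01169 mol.
Electrons per atom = n(e⁻)/n(M) = 0.02341 / 0.01169 = 2.00 ≈ 2, so the ion is M²⁺.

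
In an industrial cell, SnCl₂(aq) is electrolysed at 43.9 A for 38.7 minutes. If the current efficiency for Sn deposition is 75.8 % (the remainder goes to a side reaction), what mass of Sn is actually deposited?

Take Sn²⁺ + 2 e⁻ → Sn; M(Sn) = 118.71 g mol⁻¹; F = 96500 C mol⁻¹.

Q = I·t = 43.90 × 2322.0 = 101900 C.
n(e⁻) = 101900/96500 = 1.056 mol; theoretically n(Sn) = 1.056/2 = 0.5282 mol, m_theo = 62.70 g.
At 75.8 % efficiency, m_actual = 0.758 × 62.70 = 47.5 g.

47.5 g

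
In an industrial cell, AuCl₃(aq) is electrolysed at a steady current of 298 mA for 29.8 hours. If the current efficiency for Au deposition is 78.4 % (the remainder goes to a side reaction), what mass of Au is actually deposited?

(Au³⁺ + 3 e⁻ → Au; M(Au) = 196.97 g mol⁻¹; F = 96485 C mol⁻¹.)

17.1 g

Q = I·t = 0.2980 × 107280 = 31970 C.
n(e⁻) = 31970/96485 = 0.3313 mol; theoretically n(Au) = 0.3313/3 = 0.1104 mol, m_theo = 21.75 g.
At 78.4 % efficiency, m_actual = 0.784 × 21.75 = 17.1 g.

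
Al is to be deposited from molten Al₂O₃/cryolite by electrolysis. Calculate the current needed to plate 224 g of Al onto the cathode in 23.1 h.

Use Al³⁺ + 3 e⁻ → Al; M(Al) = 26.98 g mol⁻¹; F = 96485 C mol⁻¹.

28.9 A

n(Al) = 224 / 26.98 = 8.302 mol.
n(e⁻) = 3 × 8.302 = 24.91 mol.
Q = n(e⁻)·F = 24.91 × 96485 = 2403000 C.
I = Q/t = 2403000 / 83160 s = 28.9 A.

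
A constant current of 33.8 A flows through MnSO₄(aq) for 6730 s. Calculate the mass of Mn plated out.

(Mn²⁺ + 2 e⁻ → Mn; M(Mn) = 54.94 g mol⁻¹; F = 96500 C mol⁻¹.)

64.8 g

Q = I·t = 33.80 A × 6730.0 s = 227500 C.
n(e⁻) = Q/F = 227500 / 96500 = 2.357 mol.
Mn²⁺ + 2 e⁻ → Mn, so n(Mn) = n(e⁻)/2 = 1.179 mol.
m = n·M = 1.179 × 54.94 = 64.8 g.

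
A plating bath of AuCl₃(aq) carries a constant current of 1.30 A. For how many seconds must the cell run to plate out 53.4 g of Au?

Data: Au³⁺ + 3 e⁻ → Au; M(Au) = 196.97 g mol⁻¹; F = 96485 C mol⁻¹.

n(Au) = m/M = 53.4 / 196.97 = 0.2711 mol.
Each Au atom requires 3 electrons, so n(e⁻) = 3 × 0.2711 = 0.8133 mol.
Q = n(e⁻)·F = 0.8133 × 96485 = 78470 C.
t = Q/I = 78470 / 1.300 A = 60360 s.

60400 s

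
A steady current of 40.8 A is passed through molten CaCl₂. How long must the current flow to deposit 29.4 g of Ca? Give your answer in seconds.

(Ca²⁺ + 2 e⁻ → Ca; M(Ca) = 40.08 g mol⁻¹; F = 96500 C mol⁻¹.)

3470 s

n(Ca) = m/M = 29.4 / 40.08 = 0.7335 mol.
Each Ca atom requires 2 electrons, so n(e⁻) = 2 × 0.7335 = 1.467 mol.
Q = n(e⁻)·F = 1.467 × 96500 = 141600 C.
t = Q/I = 141600 / 40.80 A = 3470 s.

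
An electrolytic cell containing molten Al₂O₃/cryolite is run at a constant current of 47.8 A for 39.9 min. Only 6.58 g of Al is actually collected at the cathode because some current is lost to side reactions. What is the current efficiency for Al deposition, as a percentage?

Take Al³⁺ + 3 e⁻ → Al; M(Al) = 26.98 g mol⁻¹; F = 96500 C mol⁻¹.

Q = I·t = 47.80 × 2394.0 = 114400 C; n(e⁻) = 114400/96500 = 1.186 mol.
Theoretical n(Al) = n(e⁻)/3 = 0.3953 mol, i.e. m_theo = 0.3953 × 26.98 = 10.66 g.
Efficiency = m_actual / m_theo = 6.58 / 10.66 = 61.7 %.

61.7 %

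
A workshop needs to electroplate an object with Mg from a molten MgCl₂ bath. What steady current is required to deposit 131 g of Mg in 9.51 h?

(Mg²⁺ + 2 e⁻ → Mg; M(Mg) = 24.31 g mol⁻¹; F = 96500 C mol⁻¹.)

n(Mg) = 131 / 24.31 = 5.389 mol.
n(e⁻) = 2 × 5.389 = 10.78 mol.
Q = n(e⁻)·F = 10.78 × 96500 = 1040000 C.
I = Q/t = 1040000 / 34236 s = 30.4 A.

30.4 A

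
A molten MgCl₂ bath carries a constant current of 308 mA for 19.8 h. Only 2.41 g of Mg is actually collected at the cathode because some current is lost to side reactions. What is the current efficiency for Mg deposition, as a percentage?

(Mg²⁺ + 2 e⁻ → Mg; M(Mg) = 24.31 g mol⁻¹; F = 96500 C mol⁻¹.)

Q = I·t = 0.3080 × 71280 = 21950 C; n(e⁻) = 21950/96500 = 0.2275 mol.
Theoretical n(Mg) = n(e⁻)/2 = 0.1138 mol, i.e. m_theo = 0.1138 × 24.31 = 2.765 g.
Efficiency = m_actual / m_theo = 2.41 / 2.765 = 87.2 %.

87.2 %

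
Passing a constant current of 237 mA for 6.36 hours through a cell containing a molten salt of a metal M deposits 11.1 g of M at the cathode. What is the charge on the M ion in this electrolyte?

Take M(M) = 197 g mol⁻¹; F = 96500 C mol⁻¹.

+1

Q = I·t = 0.2370 A × 22896 s = 5426 C, so n(e⁻) = 5426/96500 = 0.05623 mol.
n(M) deposited = 11.1 / 197 = 0.05635 mol.
Electrons per atom = n(e⁻)/n(M) = 0.05623 / 0.05635 = 0.998 ≈ 1, so the ion is M⁺.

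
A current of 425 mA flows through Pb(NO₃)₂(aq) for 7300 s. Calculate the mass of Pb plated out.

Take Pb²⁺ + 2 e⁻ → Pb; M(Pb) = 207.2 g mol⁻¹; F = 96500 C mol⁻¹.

Q = I·t = 0.4250 A × 7300.0 s = 3102 C.
n(e⁻) = Q/F = 3102 / 96500 = 0.03215 mol.
Pb²⁺ + 2 e⁻ → Pb, so n(Pb) = n(e⁻)/2 = 0.01608 mol.
m = n·M = 0.01608 × 207.2 = 3.33 g.

3.33 g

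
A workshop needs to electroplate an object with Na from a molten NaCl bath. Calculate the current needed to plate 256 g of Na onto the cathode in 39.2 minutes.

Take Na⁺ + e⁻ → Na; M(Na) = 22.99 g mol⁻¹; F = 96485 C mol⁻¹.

n(Na) = 256 / 22.99 = 11.14 mol.
n(e⁻) = 1 × 11.14 = 11.14 mol.
Q = n(e⁻)·F = 11.14 × 96485 = 1074000 C.
I = Q/t = 1074000 / 2352.0 s = 457 A.

457 A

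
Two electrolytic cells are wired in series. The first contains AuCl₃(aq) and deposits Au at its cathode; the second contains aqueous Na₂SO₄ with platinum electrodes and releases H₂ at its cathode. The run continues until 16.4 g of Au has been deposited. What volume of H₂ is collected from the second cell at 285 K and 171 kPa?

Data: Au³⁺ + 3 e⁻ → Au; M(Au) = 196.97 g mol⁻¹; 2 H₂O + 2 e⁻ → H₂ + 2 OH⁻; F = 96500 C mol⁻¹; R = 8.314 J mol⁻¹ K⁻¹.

n(Au) = 16.4 / 196.97 = 0.08326 mol, so n(e⁻) = 3 × 0.08326 = 0.2498 mol.
The cells are in series, so the same 0.2498 mol of electrons passes through the second cell.
2 H₂O + 2 e⁻ → H₂ + 2 OH⁻ — 2 mol e⁻ per mol H₂, so n(H₂) = 0.2498/2 = 0.1249 mol.
V = nRT/P = (0.1249 × 8.314 × 285) / (171 × 10³) = 0.00173 m³ = 1.73 L.

1.73 L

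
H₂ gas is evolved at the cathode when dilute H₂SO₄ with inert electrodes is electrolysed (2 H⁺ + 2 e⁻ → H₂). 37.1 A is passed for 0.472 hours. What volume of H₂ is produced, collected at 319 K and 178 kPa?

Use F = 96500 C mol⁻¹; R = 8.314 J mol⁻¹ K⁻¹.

4.87 L

Q = I·t = 37.10 A × 1699.2 s = 63040 C.
n(e⁻) = Q/F = 63040 / 96500 = 0.6533 mol.
2 electrons are transferred per H₂ molecule, so n(H₂) = 0.6533 / 2 = 0.3266 mol.
V = nRT/P = (0.3266 × 8.314 × 319) / (178 × 10³ Pa) = 0.00487 m³ = 4.87 L.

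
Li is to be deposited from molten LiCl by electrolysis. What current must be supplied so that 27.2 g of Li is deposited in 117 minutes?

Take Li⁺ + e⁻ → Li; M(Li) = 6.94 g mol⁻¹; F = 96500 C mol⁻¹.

53.9 A

n(Li) = 27.2 / 6.94 = 3.919 mol.
n(e⁻) = 1 × 3.919 = 3.919 mol.
Q = n(e⁻)·F = 3.919 × 96500 = 378200 C.
I = Q/t = 378200 / 7020.0 s = 53.9 A.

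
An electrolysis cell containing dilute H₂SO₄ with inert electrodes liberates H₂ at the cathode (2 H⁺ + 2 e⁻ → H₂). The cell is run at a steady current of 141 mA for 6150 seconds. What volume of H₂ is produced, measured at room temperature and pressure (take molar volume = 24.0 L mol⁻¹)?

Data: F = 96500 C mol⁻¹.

Q = I·t = 0.1410 A × 6150.0 s = 867.1 C.
n(e⁻) = Q/F = 867.1 / 96500 = 0.008986 mol.
2 electrons are transferred per H₂ molecule, so n(H₂) = 0.008986 / 2 = 0.004493 mol.
V = n × V_m = 0.004493 × 24.0 = 0.108 L.

0.108 L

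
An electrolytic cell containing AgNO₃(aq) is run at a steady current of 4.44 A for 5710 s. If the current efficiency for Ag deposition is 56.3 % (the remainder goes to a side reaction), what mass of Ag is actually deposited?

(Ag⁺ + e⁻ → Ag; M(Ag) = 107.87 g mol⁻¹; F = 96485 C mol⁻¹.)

Q = I·t = 4.440 × 5710.0 = 25350 C.
n(e⁻) = 25350/96485 = 0.2628 mol; theoretically n(Ag) = 0.2628/1 = 0.2628 mol, m_theo = 28.34 g.
At 56.3 % efficiency, m_actual = 0.563 × 28.34 = 16.0 g.

16.0 g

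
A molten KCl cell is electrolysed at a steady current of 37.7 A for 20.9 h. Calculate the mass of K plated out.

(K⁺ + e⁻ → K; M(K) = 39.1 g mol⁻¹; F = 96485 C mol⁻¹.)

1150 g

Q = I·t = 37.70 A × 75240 s = 2837000 C.
n(e⁻) = Q/F = 2837000 / 96485 = 29.40 mol.
K⁺ + e⁻ → K, so n(K) = n(e⁻)/1 = 29.40 mol.
m = n·M = 29.40 × 39.1 = 1150 g.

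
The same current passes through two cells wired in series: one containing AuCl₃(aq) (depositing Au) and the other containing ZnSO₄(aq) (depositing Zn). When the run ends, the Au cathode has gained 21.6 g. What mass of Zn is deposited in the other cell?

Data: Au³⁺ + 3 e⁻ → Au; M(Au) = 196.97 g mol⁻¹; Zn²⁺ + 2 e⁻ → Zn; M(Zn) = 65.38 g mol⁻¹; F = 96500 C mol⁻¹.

n(Au) = 21.6 / 196.97 = 0.1097 mol.
Since Au³⁺ + 3 e⁻ → Au, n(e⁻) passed = 3 × 0.1097 = 0.3290 mol.
Cells in series carry the same charge, so the same 0.3290 mol of electrons passes through cell 2.
Zn²⁺ + 2 e⁻ → Zn, so n(Zn) = 0.3290 / 2 = 0.1645 mol.
m(Zn) = 0.1645 × 65.38 = 10.8 g.

10.8 g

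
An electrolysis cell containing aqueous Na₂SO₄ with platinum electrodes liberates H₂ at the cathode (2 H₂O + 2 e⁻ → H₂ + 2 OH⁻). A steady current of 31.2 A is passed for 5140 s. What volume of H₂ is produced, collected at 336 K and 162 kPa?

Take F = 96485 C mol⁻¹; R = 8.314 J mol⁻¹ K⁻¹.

14.3 L

Q = I·t = 31.20 A × 5140.0 s = 160400 C.
n(e⁻) = Q/F = 160400 / 96485 = 1.662 mol.
2 electrons are transferred per H₂ molecule, so n(H₂) = 1.662 / 2 = 0.8311 mol.
V = nRT/P = (0.8311 × 8.314 × 336) / (162 × 10³ Pa) = 0.0143 m³ = 14.3 L.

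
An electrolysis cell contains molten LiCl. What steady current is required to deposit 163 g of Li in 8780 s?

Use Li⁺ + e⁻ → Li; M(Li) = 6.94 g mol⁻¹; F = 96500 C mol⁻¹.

258 A

n(Li) = 163 / 6.94 = 23.49 mol.
n(e⁻) = 1 × 23.49 = 23.49 mol.
Q = n(e⁻)·F = 23.49 × 96500 = 2266000 C.
I = Q/t = 2266000 / 8780.0 s = 258 A.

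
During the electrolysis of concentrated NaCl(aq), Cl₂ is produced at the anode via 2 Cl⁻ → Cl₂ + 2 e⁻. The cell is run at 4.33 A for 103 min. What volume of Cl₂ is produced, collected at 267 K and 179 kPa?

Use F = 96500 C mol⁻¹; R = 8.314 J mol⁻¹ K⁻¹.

Q = I·t = 4.330 A × 6180.0 s = 26760 C.
n(e⁻) = Q/F = 26760 / 96500 = 0.2773 mol.
2 electrons are transferred per Cl₂ molecule, so n(Cl₂) = 0.2773 / 2 = 0.1386 mol.
V = nRT/P = (0.1386 × 8.314 × 267) / (179 × 10³ Pa) = 0.00172 m³ = 1.72 L.

1.72 L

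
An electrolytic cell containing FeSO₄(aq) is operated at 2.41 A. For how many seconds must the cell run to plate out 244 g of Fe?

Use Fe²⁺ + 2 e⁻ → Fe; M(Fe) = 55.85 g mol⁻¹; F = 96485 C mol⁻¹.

n(Fe) = m/M = 244 / 55.85 = 4.369 mol.
Each Fe atom requires 2 electrons, so n(e⁻) = 2 × 4.369 = 8.738 mol.
Q = n(e⁻)·F = 8.738 × 96485 = 843100 C.
t = Q/I = 843100 / 2.410 A = 349800 s.

3.50 × 10⁵ s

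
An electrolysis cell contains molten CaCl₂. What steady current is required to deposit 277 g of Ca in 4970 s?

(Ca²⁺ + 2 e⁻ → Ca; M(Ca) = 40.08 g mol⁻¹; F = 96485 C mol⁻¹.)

n(Ca) = 277 / 40.08 = 6.911 mol.
n(e⁻) = 2 × 6.911 = 13.82 mol.
Q = n(e⁻)·F = 13.82 × 96485 = 1334000 C.
I = Q/t = 1334000 / 4970.0 s = 268 A.

268 A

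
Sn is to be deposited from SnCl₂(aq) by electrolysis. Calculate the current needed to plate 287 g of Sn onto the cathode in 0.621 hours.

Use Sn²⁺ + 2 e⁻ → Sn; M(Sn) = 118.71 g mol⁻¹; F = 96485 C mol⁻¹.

n(Sn) = 287 / 118.71 = 2.418 mol.
n(e⁻) = 2 × 2.418 = 4.835 mol.
Q = n(e⁻)·F = 4.835 × 96485 = 466500 C.
I = Q/t = 466500 / 2235.6 s = 209 A.

209 A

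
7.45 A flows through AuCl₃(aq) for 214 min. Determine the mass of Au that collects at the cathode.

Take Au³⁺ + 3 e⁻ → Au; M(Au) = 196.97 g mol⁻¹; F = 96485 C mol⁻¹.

Q = I·t = 7.450 A × 12840 s = 95660 C.
n(e⁻) = Q/F = 95660 / 96485 = 0.9914 mol.
Au³⁺ + 3 e⁻ → Au, so n(Au) = n(e⁻)/3 = 0.3305 mol.
m = n·M = 0.3305 × 196.97 = 65.1 g.

65.1 g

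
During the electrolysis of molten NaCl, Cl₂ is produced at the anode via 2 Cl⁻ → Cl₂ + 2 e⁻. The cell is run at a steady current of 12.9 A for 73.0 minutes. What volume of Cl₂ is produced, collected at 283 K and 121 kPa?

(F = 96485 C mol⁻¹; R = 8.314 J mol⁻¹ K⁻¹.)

5.69 L

Q = I·t = 12.90 A × 4380.0 s = 56500 C.
n(e⁻) = Q/F = 56500 / 96485 = 0.5856 mol.
2 electrons are transferred per Cl₂ molecule, so n(Cl₂) = 0.5856 / 2 = 0.2928 mol.
V = nRT/P = (0.2928 × 8.314 × 283) / (121 × 10³ Pa) = 0.00569 m³ = 5.69 L.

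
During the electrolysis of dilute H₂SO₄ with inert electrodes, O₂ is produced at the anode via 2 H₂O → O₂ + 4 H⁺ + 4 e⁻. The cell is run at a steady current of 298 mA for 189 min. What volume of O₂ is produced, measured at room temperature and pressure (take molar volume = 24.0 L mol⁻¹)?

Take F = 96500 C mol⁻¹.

Q = I·t = 0.2980 A × 11340 s = 3379 C.
n(e⁻) = Q/F = 3379 / 96500 = 0.03502 mol.
4 electrons are transferred per O₂ molecule, so n(O₂) = 0.03502 / 4 = 0.008755 mol.
V = n × V_m = 0.008755 × 24.0 = 0.210 L.

0.210 L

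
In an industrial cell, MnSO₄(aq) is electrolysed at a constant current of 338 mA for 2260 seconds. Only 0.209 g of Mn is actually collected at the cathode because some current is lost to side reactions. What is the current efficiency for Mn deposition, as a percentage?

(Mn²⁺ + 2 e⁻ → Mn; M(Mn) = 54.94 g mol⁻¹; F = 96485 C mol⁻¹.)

Q = I·t = 0.3380 × 2260.0 = 763.9 C; n(e⁻) = 763.9/96485 = 0.007917 mol.
Theoretical n(Mn) = n(e⁻)/2 = 0.003959 mol, i.e. m_theo = 0.003959 × 54.94 = 0.2175 g.
Efficiency = m_actual / m_theo = 0.209 / 0.2175 = 96.1 %.

96.1 %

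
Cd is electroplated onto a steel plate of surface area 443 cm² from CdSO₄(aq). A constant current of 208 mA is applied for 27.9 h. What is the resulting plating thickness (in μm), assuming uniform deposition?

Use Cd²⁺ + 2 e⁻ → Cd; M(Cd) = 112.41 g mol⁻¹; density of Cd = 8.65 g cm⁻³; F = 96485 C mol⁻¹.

Q = I·t = 0.2080 × 100440 = 20890 C; n(e⁻) = 0.2165 mol.
n(Cd) = n(e⁻)/2 = 0.1083 mol, so m = 0.1083 × 112.41 = 12.17 g.
Volume = m/ρ = 12.17 / 8.65 = 1.407 cm³.
Thickness = V/A = 1.407 / 443 = 0.00318 cm = 31.8 μm.

31.8 μm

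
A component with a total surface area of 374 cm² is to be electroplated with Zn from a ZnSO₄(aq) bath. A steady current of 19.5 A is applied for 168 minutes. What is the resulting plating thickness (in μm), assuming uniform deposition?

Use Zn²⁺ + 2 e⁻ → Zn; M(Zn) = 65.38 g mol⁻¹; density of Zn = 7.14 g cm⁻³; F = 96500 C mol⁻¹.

249 μm

Q = I·t = 19.50 × 10080 = 196600 C; n(e⁻) = 2.037 mol.
n(Zn) = n(e⁻)/2 = 1.018 mol, so m = 1.018 × 65.38 = 66.59 g.
Volume = m/ρ = 66.59 / 7.14 = 9.326 cm³.
Thickness = V/A = 9.326 / 374 = 0.0249 cm = 249 μm.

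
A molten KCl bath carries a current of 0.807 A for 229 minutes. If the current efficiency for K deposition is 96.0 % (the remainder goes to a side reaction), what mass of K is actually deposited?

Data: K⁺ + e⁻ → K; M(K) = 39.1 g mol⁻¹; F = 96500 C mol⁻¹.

Q = I·t = 0.8070 × 13740 = 11090 C.
n(e⁻) = 11090/96500 = 0.1149 mol; theoretically n(K) = 0.1149/1 = 0.1149 mol, m_theo = 4.493 g.
At 96.0 % efficiency, m_actual = 0.960 × 4.493 = 4.31 g.

4.31 g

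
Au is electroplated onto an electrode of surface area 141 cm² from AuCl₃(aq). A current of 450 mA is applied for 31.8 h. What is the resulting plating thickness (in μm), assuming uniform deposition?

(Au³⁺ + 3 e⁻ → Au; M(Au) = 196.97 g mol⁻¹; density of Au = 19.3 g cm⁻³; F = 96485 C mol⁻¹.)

129 μm

Q = I·t = 0.4500 × 114480 = 51520 C; n(e⁻) = 0.5339 mol.
n(Au) = n(e⁻)/3 = 0.1780 mol, so m = 0.1780 × 196.97 = 35.06 g.
Volume = m/ρ = 35.06 / 19.3 = 1.816 cm³.
Thickness = V/A = 1.816 / 141 = 0.0129 cm = 129 μm.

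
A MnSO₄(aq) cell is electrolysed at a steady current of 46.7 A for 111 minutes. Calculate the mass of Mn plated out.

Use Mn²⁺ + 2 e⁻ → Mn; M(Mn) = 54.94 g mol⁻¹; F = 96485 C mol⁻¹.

Q = I·t = 46.70 A × 6660.0 s = 311000 C.
n(e⁻) = Q/F = 311000 / 96485 = 3.224 mol.
Mn²⁺ + 2 e⁻ → Mn, so n(Mn) = n(e⁻)/2 = 1.612 mol.
m = n·M = 1.612 × 54.94 = 88.6 g.

88.6 g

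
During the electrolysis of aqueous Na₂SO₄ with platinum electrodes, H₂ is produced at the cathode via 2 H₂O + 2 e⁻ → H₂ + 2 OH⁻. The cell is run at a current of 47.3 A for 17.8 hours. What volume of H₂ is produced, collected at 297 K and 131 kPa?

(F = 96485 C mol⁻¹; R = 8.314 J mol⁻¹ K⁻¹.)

296 L

Q = I·t = 47.30 A × 64080 s = 3031000 C.
n(e⁻) = Q/F = 3031000 / 96485 = 31.41 mol.
2 electrons are transferred per H₂ molecule, so n(H₂) = 31.41 / 2 = 15.71 mol.
V = nRT/P = (15.71 × 8.314 × 297) / (131 × 10³ Pa) = 0.296 m³ = 296 L.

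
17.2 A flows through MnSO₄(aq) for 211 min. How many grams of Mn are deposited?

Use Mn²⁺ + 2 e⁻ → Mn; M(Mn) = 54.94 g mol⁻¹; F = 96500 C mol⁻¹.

Q = I·t = 17.20 A × 12660 s = 217800 C.
n(e⁻) = Q/F = 217800 / 96500 = 2.256 mol.
Mn²⁺ + 2 e⁻ → Mn, so n(Mn) = n(e⁻)/2 = 1.128 mol.
m = n·M = 1.128 × 54.94 = 62.0 g.

62.0 g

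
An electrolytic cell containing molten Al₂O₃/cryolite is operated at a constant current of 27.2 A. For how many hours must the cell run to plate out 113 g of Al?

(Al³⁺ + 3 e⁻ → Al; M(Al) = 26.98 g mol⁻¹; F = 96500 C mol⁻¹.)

n(Al) = m/M = 113 / 26.98 = 4.188 mol.
Each Al atom requires 3 electrons, so n(e⁻) = 3 × 4.188 = 12.56 mol.
Q = n(e⁻)·F = 12.56 × 96500 = 1213000 C.
t = Q/I = 1213000 / 27.20 A = 44580 s = 12.4 h.

12.4 h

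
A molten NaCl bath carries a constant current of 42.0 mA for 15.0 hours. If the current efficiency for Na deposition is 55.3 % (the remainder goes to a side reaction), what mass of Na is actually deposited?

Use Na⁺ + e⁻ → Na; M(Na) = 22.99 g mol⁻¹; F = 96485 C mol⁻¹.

0.299 g

Q = I·t = 0.04200 × 54000 = 2268 C.
n(e⁻) = 2268/96485 = 0.02351 mol; theoretically n(Na) = 0.02351/1 = 0.02351 mol, m_theo = 0.5404 g.
At 55.3 % efficiency, m_actual = 0.553 × 0.5404 = 0.299 g.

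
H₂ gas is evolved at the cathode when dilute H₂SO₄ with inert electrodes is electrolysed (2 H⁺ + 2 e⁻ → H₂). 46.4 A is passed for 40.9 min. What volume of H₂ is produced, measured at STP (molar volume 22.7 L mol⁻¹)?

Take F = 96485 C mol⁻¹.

13.4 L

Q = I·t = 46.40 A × 2454.0 s = 113900 C.
n(e⁻) = Q/F = 113900 / 96485 = 1.180 mol.
2 electrons are transferred per H₂ molecule, so n(H₂) = 1.180 / 2 = 0.5901 mol.
V = n × V_m = 0.5901 × 22.7 = 13.4 L.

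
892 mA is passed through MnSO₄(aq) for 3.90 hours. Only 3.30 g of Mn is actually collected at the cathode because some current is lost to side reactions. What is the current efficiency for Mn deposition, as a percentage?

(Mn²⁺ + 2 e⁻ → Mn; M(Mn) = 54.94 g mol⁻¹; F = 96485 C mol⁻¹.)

Q = I·t = 0.8920 × 14040 = 12520 C; n(e⁻) = 12520/96485 = 0.1298 mol.
Theoretical n(Mn) = n(e⁻)/2 = 0.06490 mol, i.e. m_theo = 0.06490 × 54.94 = 3.566 g.
Efficiency = m_actual / m_theo = 3.30 / 3.566 = 92.6 %.

92.6 %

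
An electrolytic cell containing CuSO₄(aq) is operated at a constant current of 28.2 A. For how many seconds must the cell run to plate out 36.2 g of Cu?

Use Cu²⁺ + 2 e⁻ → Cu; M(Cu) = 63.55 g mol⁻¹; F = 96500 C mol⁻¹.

n(Cu) = m/M = 36.2 / 63.55 = 0.5696 mol.
Each Cu atom requires 2 electrons, so n(e⁻) = 2 × 0.5696 = 1.139 mol.
Q = n(e⁻)·F = 1.139 × 96500 = 109900 C.
t = Q/I = 109900 / 28.20 A = 3899 s.

3900 s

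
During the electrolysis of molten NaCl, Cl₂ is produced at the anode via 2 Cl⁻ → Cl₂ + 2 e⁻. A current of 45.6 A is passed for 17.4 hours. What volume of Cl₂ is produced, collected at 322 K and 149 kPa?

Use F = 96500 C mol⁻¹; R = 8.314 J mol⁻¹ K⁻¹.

Q = I·t = 45.60 A × 62640 s = 2856000 C.
n(e⁻) = Q/F = 2856000 / 96500 = 29.60 mol.
2 electrons are transferred per Cl₂ molecule, so n(Cl₂) = 29.60 / 2 = 14.80 mol.
V = nRT/P = (14.80 × 8.314 × 322) / (149 × 10³ Pa) = 0.266 m³ = 266 L.

266 L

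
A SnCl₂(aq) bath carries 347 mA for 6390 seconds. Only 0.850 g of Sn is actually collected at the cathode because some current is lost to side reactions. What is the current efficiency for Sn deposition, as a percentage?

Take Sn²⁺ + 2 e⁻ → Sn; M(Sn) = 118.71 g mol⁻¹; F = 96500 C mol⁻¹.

62.3 %

Q = I·t = 0.3470 × 6390.0 = 2217 C; n(e⁻) = 2217/96500 = 0.02298 mol.
Theoretical n(Sn) = n(e⁻)/2 = 0.01149 mol, i.e. m_theo = 0.01149 × 118.71 = 1.364 g.
Efficiency = m_actual / m_theo = 0.850 / 1.364 = 62.3 %.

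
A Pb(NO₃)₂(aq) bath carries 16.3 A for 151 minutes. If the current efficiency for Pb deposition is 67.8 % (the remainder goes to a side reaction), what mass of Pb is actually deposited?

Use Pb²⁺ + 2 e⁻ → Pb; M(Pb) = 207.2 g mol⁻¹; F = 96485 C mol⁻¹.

Q = I·t = 16.30 × 9060.0 = 147700 C.
n(e⁻) = 147700/96485 = 1.531 mol; theoretically n(Pb) = 1.531/2 = 0.7653 mol, m_theo = 158.6 g.
At 67.8 % efficiency, m_actual = 0.678 × 158.6 = 108 g.

108 g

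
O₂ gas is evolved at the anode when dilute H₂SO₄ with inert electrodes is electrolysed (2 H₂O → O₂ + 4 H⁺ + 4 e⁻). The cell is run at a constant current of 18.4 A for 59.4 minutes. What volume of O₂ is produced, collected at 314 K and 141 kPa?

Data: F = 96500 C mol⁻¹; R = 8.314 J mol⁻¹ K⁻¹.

Q = I·t = 18.40 A × 3564.0 s = 65580 C.
n(e⁻) = Q/F = 65580 / 96500 = 0.6796 mol.
4 electrons are transferred per O₂ molecule, so n(O₂) = 0.6796 / 4 = 0.1699 mol.
V = nRT/P = (0.1699 × 8.314 × 314) / (141 × 10³ Pa) = 0.00315 m³ = 3.15 L.

3.15 L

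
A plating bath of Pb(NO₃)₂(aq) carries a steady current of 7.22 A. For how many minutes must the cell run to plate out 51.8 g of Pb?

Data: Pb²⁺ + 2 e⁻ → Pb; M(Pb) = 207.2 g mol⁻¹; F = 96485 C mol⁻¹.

n(Pb) = m/M = 51.8 / 207.2 = 0.2500 mol.
Each Pb atom requires 2 electrons, so n(e⁻) = 2 × 0.2500 = 0.5000 mol.
Q = n(e⁻)·F = 0.5000 × 96485 = 48240 C.
t = Q/I = 48240 / 7.220 A = 6682 s = 111 min.

111 min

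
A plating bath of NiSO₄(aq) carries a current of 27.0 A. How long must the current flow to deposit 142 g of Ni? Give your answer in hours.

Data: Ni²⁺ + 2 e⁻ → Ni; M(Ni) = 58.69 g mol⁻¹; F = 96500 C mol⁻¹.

n(Ni) = m/M = 142 / 58.69 = 2.419 mol.
Each Ni atom requires 2 electrons, so n(e⁻) = 2 × 2.419 = 4.839 mol.
Q = n(e⁻)·F = 4.839 × 96500 = 467000 C.
t = Q/I = 467000 / 27.00 A = 17290 s = 4.80 h.

4.80 h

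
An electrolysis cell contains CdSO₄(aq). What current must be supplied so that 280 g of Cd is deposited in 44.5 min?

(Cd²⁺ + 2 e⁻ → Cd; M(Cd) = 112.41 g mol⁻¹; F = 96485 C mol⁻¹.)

180 A

n(Cd) = 280 / 112.41 = 2.491 mol.
n(e⁻) = 2 × 2.491 = 4.982 mol.
Q = n(e⁻)·F = 4.982 × 96485 = 480700 C.
I = Q/t = 480700 / 2670.0 s = 180 A.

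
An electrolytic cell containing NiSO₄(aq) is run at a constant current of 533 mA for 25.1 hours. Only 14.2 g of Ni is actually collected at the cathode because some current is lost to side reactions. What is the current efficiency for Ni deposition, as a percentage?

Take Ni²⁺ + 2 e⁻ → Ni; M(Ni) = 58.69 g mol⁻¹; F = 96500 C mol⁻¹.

Q = I·t = 0.5330 × 90360 = 48160 C; n(e⁻) = 48160/96500 = 0.4991 mol.
Theoretical n(Ni) = n(e⁻)/2 = 0.2495 mol, i.e. m_theo = 0.2495 × 58.69 = 14.65 g.
Efficiency = m_actual / m_theo = 14.2 / 14.65 = 97.0 %.

97.0 %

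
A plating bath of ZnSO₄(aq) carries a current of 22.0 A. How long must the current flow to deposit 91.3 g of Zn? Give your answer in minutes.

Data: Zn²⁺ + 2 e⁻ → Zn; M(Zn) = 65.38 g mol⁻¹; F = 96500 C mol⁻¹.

n(Zn) = m/M = 91.3 / 65.38 = 1.396 mol.
Each Zn atom requires 2 electrons, so n(e⁻) = 2 × 1.396 = 2.793 mol.
Q = n(e⁻)·F = 2.793 × 96500 = 269500 C.
t = Q/I = 269500 / 22.00 A = 12250 s = 204 min.

204 min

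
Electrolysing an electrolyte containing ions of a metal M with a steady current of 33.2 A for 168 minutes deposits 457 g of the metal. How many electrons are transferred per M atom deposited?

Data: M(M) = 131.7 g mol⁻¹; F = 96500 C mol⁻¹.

1

Q = I·t = 33.20 A × 10080 s = 334700 C, so n(e⁻) = 334700/96500 = 3.468 mol.
n(M) deposited = 457 / 131.7 = 3.470 mol.
Electrons per atom = n(e⁻)/n(M) = 3.468 / 3.470 = 0.999 ≈ 1, so the ion is M⁺.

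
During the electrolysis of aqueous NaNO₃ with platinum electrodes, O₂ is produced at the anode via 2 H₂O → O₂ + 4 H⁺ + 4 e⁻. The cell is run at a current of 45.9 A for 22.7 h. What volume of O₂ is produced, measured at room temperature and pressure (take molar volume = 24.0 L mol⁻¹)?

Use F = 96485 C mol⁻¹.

Q = I·t = 45.90 A × 81720 s = 3751000 C.
n(e⁻) = Q/F = 3751000 / 96485 = 38.88 mol.
4 electrons are transferred per O₂ molecule, so n(O₂) = 38.88 / 4 = 9.719 mol.
V = n × V_m = 9.719 × 24.0 = 233 L.

233 L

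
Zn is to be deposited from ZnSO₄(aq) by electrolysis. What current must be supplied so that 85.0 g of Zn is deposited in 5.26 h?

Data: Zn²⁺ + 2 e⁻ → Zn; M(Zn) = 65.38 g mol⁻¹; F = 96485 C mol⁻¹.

n(Zn) = 85.0 / 65.38 = 1.300 mol.
n(e⁻) = 2 × 1.300 = 2.600 mol.
Q = n(e⁻)·F = 2.600 × 96485 = 250900 C.
I = Q/t = 250900 / 18936 s = 13.2 A.

13.2 A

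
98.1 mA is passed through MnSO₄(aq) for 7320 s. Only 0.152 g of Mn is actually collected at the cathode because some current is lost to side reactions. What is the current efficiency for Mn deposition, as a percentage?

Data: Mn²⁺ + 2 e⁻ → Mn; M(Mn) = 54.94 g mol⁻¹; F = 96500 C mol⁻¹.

Q = I·t = 0.09810 × 7320.0 = 718.1 C; n(e⁻) = 718.1/96500 = 0.007441 mol.
Theoretical n(Mn) = n(e⁻)/2 = 0.003721 mol, i.e. m_theo = 0.003721 × 54.94 = 0.2044 g.
Efficiency = m_actual / m_theo = 0.152 / 0.2044 = 74.4 %.

74.4 %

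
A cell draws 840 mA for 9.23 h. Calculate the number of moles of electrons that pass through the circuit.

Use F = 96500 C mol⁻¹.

0.289 mol

Q = I·t = 0.8400 A × 33228 s = 27910 C.
n(e⁻) = Q/F = 27910 / 96500 = 0.289 mol.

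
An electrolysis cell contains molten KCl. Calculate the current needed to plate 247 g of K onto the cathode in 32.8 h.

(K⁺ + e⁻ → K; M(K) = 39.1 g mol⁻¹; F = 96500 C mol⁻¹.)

5.16 A

n(K) = 247 / 39.1 = 6.317 mol.
n(e⁻) = 1 × 6.317 = 6.317 mol.
Q = n(e⁻)·F = 6.317 × 96500 = 609600 C.
I = Q/t = 609600 / 118080 s = 5.16 A.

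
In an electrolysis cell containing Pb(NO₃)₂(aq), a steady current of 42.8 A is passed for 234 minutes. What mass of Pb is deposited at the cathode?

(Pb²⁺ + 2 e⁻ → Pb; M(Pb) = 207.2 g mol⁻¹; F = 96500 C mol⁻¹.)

645 g

Q = I·t = 42.80 A × 14040 s = 600900 C.
n(e⁻) = Q/F = 600900 / 96500 = 6.227 mol.
Pb²⁺ + 2 e⁻ → Pb, so n(Pb) = n(e⁻)/2 = 3.114 mol.
m = n·M = 3.114 × 207.2 = 645 g.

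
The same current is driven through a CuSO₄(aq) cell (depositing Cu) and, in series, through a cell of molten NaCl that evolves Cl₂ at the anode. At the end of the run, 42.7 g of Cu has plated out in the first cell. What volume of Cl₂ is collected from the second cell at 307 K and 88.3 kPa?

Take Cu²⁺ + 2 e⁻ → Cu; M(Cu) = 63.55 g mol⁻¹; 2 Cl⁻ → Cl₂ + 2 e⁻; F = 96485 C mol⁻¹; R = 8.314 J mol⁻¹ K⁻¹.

n(Cu) = 42.7 / 63.55 = 0.6719 mol, so n(e⁻) = 2 × 0.6719 = 1.344 mol.
The cells are in series, so the same 1.344 mol of electrons passes through the second cell.
2 Cl⁻ → Cl₂ + 2 e⁻ — 2 mol e⁻ per mol Cl₂, so n(Cl₂) = 1.344/2 = 0.6719 mol.
V = nRT/P = (0.6719 × 8.314 × 307) / (88.3 × 10³) = 0.0194 m³ = 19.4 L.

19.4 L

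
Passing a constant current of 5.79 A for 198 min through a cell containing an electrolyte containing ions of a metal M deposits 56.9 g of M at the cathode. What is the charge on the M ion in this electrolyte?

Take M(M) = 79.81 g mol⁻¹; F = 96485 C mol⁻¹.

+1

Q = I·t = 5.790 A × 11880 s = 68790 C, so n(e⁻) = 68790/96485 = 0.7129 mol.
n(M) deposited = 56.9 / 79.81 = 0.7129 mol.
Electrons per atom = n(e⁻)/n(M) = 0.7129 / 0.7129 = 1.00 ≈ 1, so the ion is M⁺.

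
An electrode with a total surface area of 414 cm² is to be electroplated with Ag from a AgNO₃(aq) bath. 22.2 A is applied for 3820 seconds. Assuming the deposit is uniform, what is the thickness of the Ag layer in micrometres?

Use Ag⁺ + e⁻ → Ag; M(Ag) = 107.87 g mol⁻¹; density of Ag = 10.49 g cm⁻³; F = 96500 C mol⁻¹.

218 μm

Q = I·t = 22.20 × 3820.0 = 84800 C; n(e⁻) = 0.8788 mol.
n(Ag) = n(e⁻)/1 = 0.8788 mol, so m = 0.8788 × 107.87 = 94.80 g.
Volume = m/ρ = 94.80 / 10.49 = 9.037 cm³.
Thickness = V/A = 9.037 / 414 = 0.0218 cm = 218 μm.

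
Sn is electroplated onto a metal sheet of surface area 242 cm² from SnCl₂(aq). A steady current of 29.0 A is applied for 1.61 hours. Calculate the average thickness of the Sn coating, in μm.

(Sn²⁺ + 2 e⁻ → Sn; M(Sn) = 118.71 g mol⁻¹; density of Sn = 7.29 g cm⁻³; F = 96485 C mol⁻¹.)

586 μm

Q = I·t = 29.00 × 5796.0 = 168100 C; n(e⁻) = 1.742 mol.
n(Sn) = n(e⁻)/2 = 0.8710 mol, so m = 0.8710 × 118.71 = 103.4 g.
Volume = m/ρ = 103.4 / 7.29 = 14.18 cm³.
Thickness = V/A = 14.18 / 242 = 0.0586 cm = 586 μm.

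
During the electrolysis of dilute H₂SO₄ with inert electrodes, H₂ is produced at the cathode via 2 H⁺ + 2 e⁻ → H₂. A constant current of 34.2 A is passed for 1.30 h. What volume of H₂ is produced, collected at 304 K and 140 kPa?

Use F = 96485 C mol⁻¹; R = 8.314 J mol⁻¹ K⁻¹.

Q = I·t = 34.20 A × 4680.0 s = 160100 C.
n(e⁻) = Q/F = 160100 / 96485 = 1.659 mol.
2 electrons are transferred per H₂ molecule, so n(H₂) = 1.659 / 2 = 0.8294 mol.
V = nRT/P = (0.8294 × 8.314 × 304) / (140 × 10³ Pa) = 0.0150 m³ = 15.0 L.

15.0 L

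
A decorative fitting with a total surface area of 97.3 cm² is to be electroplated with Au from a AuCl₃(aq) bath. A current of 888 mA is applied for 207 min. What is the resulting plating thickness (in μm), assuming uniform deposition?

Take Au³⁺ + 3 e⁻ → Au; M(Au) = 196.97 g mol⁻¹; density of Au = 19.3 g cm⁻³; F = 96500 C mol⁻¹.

40.0 μm

Q = I·t = 0.8880 × 12420 = 11030 C; n(e⁻) = 0.1143 mol.
n(Au) = n(e⁻)/3 = 0.03810 mol, so m = 0.03810 × 196.97 = 7.504 g.
Volume = m/ρ = 7.504 / 19.3 = 0.3888 cm³.
Thickness = V/A = 0.3888 / 97.3 = 0.00400 cm = 40.0 μm.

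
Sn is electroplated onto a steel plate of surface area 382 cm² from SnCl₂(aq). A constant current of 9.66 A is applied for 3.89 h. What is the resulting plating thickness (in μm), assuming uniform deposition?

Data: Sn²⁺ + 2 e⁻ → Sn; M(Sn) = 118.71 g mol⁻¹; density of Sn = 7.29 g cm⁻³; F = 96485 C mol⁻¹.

Q = I·t = 9.660 × 14004 = 135300 C; n(e⁻) = 1.402 mol.
n(Sn) = n(e⁻)/2 = 0.7010 mol, so m = 0.7010 × 118.71 = 83.22 g.
Volume = m/ρ = 83.22 / 7.29 = 11.42 cm³.
Thickness = V/A = 11.42 / 382 = 0.0299 cm = 299 μm.

299 μm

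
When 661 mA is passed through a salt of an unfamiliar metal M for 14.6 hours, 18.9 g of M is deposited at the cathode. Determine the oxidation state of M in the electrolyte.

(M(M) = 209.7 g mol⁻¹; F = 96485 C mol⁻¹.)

Q = I·t = 0.6610 A × 52560 s = 34740 C, so n(e⁻) = 34740/96485 = 0.3601 mol.
n(M) deposited = 18.9 / 209.7 = 0.09013 mol.
Electrons per atom = n(e⁻)/n(M) = 0.3601 / 0.09013 = 4.00 ≈ 4, so the ion is M⁴⁺.

+4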